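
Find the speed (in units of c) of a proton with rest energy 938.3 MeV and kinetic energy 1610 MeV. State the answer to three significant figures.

γ = 1 + K/(mc²) = 1 + 1610/938.3 = 2.7159.
β = √(1 − 1/γ²) = √(1 − 0.135573) = √0.864427 = 0.930.

0.930c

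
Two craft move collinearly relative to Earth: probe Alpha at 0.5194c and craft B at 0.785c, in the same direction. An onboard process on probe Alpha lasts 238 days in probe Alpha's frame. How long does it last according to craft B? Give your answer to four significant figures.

Speed of probe Alpha in craft B's frame: u = (v_A − v_B)/(1 − v_A v_B/c²) = (0.5194 − 0.785)/(1 − 0.5194×0.785) = −0.2656/0.592271 = −0.44844; |u| = 0.44844c.
At |u| = 0.44844c, γ = (1 − 0.201098)^(−1/2) = 1.1188.
Probe Alpha's interval is proper; time dilation gives Δt_B = γΔτ = 1.1188 × 238 days = 266.3 days.

266.3 days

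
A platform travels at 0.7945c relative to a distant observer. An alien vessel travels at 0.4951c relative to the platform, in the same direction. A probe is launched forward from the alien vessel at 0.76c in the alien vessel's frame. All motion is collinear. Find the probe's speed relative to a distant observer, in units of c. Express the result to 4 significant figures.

0.9895c

Compose velocities in two stages. Stage 1 (into S'): u₁ = (0.76+0.4951)/(1+0.76×0.4951) = 0.91195.
Stage 2 (into S): u = (0.91195+0.7945)/(1+0.91195×0.7945) = 0.98951, so the speed is 0.9895c.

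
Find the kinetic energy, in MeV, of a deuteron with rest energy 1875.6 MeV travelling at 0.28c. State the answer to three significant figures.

78.2 MeV

β² = 0.0784, so γ = 1/√0.9216 = 1.041667.
Kinetic energy: K = (γ − 1)mc² = (1.041667 − 1) × 1875.6 MeV = 0.041667 × 1875.6 = 78.2 MeV.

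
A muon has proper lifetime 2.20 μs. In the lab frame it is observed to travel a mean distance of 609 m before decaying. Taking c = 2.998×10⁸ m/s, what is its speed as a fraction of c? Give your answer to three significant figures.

d = βγcτ ⇒ βγ = d/(cτ) = 609.0 m / (659.56 m) = 0.92334.
β = (βγ)/√(1+(βγ)²) = 0.92334/√1.852557 = 0.678.

0.678c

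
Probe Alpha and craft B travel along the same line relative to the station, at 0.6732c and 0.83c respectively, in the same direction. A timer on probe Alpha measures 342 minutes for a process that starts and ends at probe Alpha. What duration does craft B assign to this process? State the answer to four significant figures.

Transform probe Alpha's velocity into craft B's frame: (0.6732 − 0.83)/(1 − 0.6732·0.83) = −0.1568/0.441244, so the relative speed is 0.35536c.
γ for this relative speed: γ = 1/√(1 − 0.126281) = 1.0698.
The clock on probe Alpha records proper time, so craft B measures Δt = γΔτ = 1.0698 × 342 = 365.9 minutes.

365.9 minutes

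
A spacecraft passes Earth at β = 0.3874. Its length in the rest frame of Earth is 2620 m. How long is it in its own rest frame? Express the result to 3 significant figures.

2840 m

β² = 0.15007876, so γ = 1/√0.84992124 = 1.0847.
Proper length: L₀ = γ·L = 1.0847 × 2620 = 2840 m.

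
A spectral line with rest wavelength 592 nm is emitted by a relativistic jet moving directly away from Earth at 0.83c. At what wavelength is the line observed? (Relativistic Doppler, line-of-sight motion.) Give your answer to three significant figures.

Relativistic Doppler for wavelength: λ_obs = λ_src · √((1+β)/(1−β)).
With β = 0.83: factor = √(1.83/0.17) = 3.281.
λ_obs = 592 × 3.281 = 1940 nm.

1940 nm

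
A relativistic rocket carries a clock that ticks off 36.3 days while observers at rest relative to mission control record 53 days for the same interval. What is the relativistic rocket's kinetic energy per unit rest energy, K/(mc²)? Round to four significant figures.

From Δt = γΔτ: γ = 53/36.3 = 1.46006.
Since K = (γ−1)mc², K/(mc²) = 1.46006 − 1 = 0.4601.

0.4601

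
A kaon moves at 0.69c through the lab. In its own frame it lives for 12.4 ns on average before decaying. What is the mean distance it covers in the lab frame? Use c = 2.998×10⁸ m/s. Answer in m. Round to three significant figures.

3.54 m

With β = 0.69, γ = 1/√(1 − 0.69²) = 1/√0.5239 = 1.3816.
Lab-frame lifetime: Δt = γτ = 1.3816 × 12.4 ns = 17.132 ns.
Distance: d = vΔt = 0.69 × 2.998×10⁸ m/s × 1.7132×10^-8 s = 3.54 m.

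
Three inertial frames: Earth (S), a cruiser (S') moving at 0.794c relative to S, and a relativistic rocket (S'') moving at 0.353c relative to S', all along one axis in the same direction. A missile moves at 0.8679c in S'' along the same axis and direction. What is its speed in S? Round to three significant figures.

First combine the missile and relativistic rocket (S''→S'): u₁ = (0.8679 + 0.353)/(1 + 0.8679×0.353) = 1.2209/1.3063687 = 0.93458.
Then combine with the cruiser (S'→S): u = (0.93458 + 0.794)/(1 + 0.93458×0.794) = 1.72858/1.74205652 = 0.99226.

0.992c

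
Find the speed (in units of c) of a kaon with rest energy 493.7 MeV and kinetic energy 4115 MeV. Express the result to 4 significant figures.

0.9942c

γ = 1 + K/(mc²) = 1 + 4115/493.7 = 9.335.
β = √(1 − 1/γ²) = √(1 − 0.0114755) = √0.9885245 = 0.9942.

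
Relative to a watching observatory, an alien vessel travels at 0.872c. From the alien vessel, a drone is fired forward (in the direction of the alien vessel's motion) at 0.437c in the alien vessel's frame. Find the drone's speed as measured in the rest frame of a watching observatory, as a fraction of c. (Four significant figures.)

0.9478c

Relativistic velocity addition: u = (u' + v)/(1 + u'v/c²), with u' = 0.437c and v = 0.872c.
Numerator: 0.437 + 0.872 = 1.309. Denominator: 1 + (0.437)(0.872) = 1.381064.
u = 1.309/1.381064 = 0.94782, so the speed is 0.9478c.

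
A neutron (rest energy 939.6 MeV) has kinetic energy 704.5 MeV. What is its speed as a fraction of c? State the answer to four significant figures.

0.8206c

K = (γ−1)mc², so γ = 1 + 704.5/939.6 = 1.7498.
Then v/c = √(1 − γ⁻²) = √(1 − 0.326605) = √0.673395 = 0.8206.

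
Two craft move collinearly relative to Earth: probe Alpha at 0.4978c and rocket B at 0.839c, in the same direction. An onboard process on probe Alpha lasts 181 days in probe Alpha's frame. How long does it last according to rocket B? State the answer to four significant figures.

223.4 days

The velocity of probe Alpha relative to rocket B is (0.4978 − 0.839)c / (1 − 0.4978×0.839) = −0.58591c; relative speed 0.58591c.
γ for this relative speed: γ = 1/√(1 − 0.343291) = 1.234.
Probe Alpha's interval is proper; time dilation gives Δt_B = γΔτ = 1.234 × 181 days = 223.4 days.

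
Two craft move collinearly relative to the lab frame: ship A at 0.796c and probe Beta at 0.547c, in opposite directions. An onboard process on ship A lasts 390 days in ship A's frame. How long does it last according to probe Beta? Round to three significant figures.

Speed of ship A in probe Beta's frame: u = (v_A + v_B)/(1 + v_A v_B/c²) = (0.796 + 0.547)/(1 + 0.796×0.547) = 1.343/1.435412 = 0.93562; |u| = 0.93562c.
At |u| = 0.93562c, γ = (1 − 0.875385)^(−1/2) = 2.8328.
The clock on ship A records proper time, so probe Beta measures Δt = γΔτ = 2.8328 × 390 = 1100 days.

1100 days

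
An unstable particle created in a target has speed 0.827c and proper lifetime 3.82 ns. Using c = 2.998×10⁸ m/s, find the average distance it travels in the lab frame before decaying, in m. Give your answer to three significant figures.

γ = 1/√(1 − β²) = 1/√(1 − 0.683929) = 1/√0.316071 = 1/0.562202 = 1.7787.
Lab-frame lifetime: Δt = γτ = 1.7787 × 3.82 ns = 6.7946 ns.
Distance: d = vΔt = 0.827 × 2.998×10⁸ m/s × 6.7946×10^-9 s = 1.68 m.

1.68 m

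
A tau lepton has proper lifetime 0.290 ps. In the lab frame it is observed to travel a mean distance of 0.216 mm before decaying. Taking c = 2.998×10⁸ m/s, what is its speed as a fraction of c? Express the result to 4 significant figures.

Lab distance = (lab lifetime)·v = γτ·βc, so βγ = d/(cτ) = 2.160×10^-4/(2.998×10⁸ × 2.900×10^-13) = 2.4844.
With βγ = 2.4844: γ² = 1 + (βγ)² = 7.17224, and β = (βγ)/γ = 2.4844/2.6781 = 0.9277.

0.9277c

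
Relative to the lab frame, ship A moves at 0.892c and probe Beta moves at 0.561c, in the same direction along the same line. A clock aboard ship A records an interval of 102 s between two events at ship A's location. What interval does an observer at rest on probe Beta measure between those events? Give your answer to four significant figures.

136.2 s

The velocity of ship A relative to probe Beta is (0.892 − 0.561)c / (1 − 0.892×0.561) = 0.66255c; relative speed 0.66255c.
At |u| = 0.66255c, γ = (1 − 0.438973)^(−1/2) = 1.3351.
The clock on ship A records proper time, so probe Beta measures Δt = γΔτ = 1.3351 × 102 = 136.2 s.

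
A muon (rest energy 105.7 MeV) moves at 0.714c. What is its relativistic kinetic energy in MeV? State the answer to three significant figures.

45.3 MeV

With β = 0.714, γ = 1/√(1 − 0.714²) = 1/√0.490204 = 1.42827.
Kinetic energy: K = (γ − 1)mc² = (1.42827 − 1) × 105.7 MeV = 0.42827 × 105.7 = 45.3 MeV.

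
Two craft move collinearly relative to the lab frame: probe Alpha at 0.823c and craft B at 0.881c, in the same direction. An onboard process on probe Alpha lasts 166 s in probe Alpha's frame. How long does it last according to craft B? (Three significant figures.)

The velocity of probe Alpha relative to craft B is (0.823 − 0.881)c / (1 − 0.823×0.881) = −0.21096c; relative speed 0.21096c.
At |u| = 0.21096c, γ = (1 − 0.0445041)^(−1/2) = 1.023.
The clock on probe Alpha records proper time, so craft B measures Δt = γΔτ = 1.023 × 166 = 170 s.

170 s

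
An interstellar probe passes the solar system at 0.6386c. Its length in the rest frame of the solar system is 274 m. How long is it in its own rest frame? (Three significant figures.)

With β = 0.6386, γ = 1/√(1 − 0.6386²) = 1/√0.59219004 = 1.2995.
Proper length: L₀ = γ·L = 1.2995 × 274 = 356 m.

356 m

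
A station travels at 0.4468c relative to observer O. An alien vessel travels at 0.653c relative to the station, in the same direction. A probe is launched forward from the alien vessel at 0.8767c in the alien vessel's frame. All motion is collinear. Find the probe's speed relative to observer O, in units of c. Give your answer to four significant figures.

0.9895c

First combine the probe and alien vessel (S''→S'): u₁ = (0.8767 + 0.653)/(1 + 0.8767×0.653) = 1.5297/1.5724851 = 0.97279.
Then combine with the station (S'→S): u = (0.97279 + 0.4468)/(1 + 0.97279×0.4468) = 1.41959/1.434642572 = 0.98951.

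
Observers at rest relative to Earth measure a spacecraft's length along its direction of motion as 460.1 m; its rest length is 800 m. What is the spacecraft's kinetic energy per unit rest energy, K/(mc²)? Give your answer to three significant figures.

From L = L₀/γ: γ = 800/460.1 = 1.73875.
K/(mc²) = γ − 1 = 1.73875 − 1 = 0.739.

0.739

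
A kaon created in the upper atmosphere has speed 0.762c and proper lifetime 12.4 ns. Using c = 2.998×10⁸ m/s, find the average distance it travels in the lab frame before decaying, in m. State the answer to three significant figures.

γ = 1/√(1 − β²) = 1/√(1 − 0.580644) = 1/√0.419356 = 1/0.647577 = 1.5442.
Lab-frame lifetime: Δt = γτ = 1.5442 × 12.4 ns = 19.148 ns.
Distance: d = vΔt = 0.762 × 2.998×10⁸ m/s × 1.9148×10^-8 s = 4.37 m.

4.37 m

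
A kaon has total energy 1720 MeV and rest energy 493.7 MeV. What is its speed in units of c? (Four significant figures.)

Total energy E = γmc² gives γ = 1720/493.7 = 3.4839.
Hence β = √(1 − 1/γ²) = √(1 − 0.0823889) = √0.9176111 = 0.9579.

0.9579c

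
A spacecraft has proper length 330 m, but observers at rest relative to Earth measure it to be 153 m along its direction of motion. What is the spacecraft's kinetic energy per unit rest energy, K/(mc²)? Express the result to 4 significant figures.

1.157

From L = L₀/γ: γ = 330/153 = 2.15686.
Since K = (γ−1)mc², K/(mc²) = 2.15686 − 1 = 1.157.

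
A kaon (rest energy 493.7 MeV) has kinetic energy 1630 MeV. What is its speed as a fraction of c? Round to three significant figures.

0.973c

γ = 1 + K/(mc²) = 1 + 1630/493.7 = 4.3016.
β = √(1 − 1/γ²) = √(1 − 0.0540431) = √0.9459569 = 0.973.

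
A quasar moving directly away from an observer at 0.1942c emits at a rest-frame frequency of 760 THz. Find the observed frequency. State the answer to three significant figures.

624 THz

Relativistic Doppler (source moving away): f_obs = f_src · √((1−β)/(1+β)).
With β = 0.1942: factor = √(0.8058/1.1942) = 0.82144.
f_obs = 760 × 0.82144 = 624 THz.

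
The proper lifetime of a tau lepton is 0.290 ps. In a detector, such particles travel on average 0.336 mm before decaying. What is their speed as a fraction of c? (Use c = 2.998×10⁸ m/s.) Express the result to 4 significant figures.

0.9681c

d = βγcτ ⇒ βγ = d/(cτ) = 3.360×10^-4 m / (8.6942×10^-5 m) = 3.8646.
β = (βγ)/√(1+(βγ)²) = 3.8646/√15.9351 = 0.9681.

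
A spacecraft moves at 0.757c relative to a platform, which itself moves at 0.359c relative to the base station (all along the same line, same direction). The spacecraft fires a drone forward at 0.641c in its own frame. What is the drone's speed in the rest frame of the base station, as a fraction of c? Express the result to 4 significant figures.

0.9719c

Compose velocities in two stages. Stage 1 (into S'): u₁ = (0.641+0.757)/(1+0.641×0.757) = 0.94126.
Stage 2 (into S): u = (0.94126+0.359)/(1+0.94126×0.359) = 0.97186, so the speed is 0.9719c.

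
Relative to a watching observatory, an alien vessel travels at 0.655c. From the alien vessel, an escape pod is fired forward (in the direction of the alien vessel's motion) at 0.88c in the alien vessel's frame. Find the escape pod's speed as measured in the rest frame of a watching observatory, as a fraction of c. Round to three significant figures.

Relativistic velocity addition: u = (u' + v)/(1 + u'v/c²), with u' = 0.88c and v = 0.655c.
Numerator: 0.88 + 0.655 = 1.535. Denominator: 1 + (0.88)(0.655) = 1.5764.
u = 1.535/1.5764 = 0.97374, so the speed is 0.974c.

0.974c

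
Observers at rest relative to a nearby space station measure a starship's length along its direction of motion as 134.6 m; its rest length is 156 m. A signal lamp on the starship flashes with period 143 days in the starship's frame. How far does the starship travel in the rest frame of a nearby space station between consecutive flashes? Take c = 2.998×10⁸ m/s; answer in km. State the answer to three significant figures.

From L = L₀/γ: γ = 156/134.6 = 1.15899.
β = √(1 − 1/γ²) = 0.50551. Lab-frame period = γτ = 1.15899×143 days = 165.74 days. Distance = βc × γτ = 0.50551 × 2.998×10⁸ m/s × 14319936 s = 2.1702×10^15 m = 2.17×10^12 km.

2.17×10^12 km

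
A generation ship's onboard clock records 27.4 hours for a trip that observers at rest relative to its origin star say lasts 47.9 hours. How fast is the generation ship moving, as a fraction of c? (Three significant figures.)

0.820c

γ = Δt/Δτ = 47.9/27.4 = 1.7482.
β = √(1 − 1/γ²) = √(1 − 0.327203) = √0.672797 = 0.820.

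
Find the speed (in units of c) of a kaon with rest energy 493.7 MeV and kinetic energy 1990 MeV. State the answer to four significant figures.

0.9800c

γ = 1 + K/(mc²) = 1 + 1990/493.7 = 5.0308.
β = √(1 − 1/γ²) = √(1 − 0.0395117) = √0.9604883 = 0.9800.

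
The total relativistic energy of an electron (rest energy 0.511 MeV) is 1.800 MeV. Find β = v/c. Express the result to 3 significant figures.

0.959

Total energy E = γmc² gives γ = 1.800/0.511 = 3.5225.
Hence β = √(1 − 1/γ²) = √(1 − 0.0805931) = √0.9194069 = 0.959.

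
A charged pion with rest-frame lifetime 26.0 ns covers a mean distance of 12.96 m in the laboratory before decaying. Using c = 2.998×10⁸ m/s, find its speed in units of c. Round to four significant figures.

0.8569c

d = βγcτ ⇒ βγ = d/(cτ) = 12.96 m / (7.7948 m) = 1.6626.
β = (βγ)/√(1+(βγ)²) = 1.6626/√3.76424 = 0.8569.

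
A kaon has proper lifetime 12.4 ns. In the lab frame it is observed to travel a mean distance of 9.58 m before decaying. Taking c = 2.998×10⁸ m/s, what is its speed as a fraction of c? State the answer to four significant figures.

Let x = d/(cτ) = 9.580 m / (2.998×10⁸ m/s × 1.240×10^-8 s) = 2.577. Since d = βγcτ, x = βγ = β/√(1−β²).
Solving: β² = x²/(1+x²) = 6.64093/7.64093 = 0.869126, so β = 0.9323.

0.9323c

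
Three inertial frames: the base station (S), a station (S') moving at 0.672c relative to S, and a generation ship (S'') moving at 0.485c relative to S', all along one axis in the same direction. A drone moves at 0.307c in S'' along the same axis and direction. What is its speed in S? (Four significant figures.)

0.9304c

First combine the drone and generation ship (S''→S'): u₁ = (0.307 + 0.485)/(1 + 0.307×0.485) = 0.792/1.148895 = 0.68936.
Then combine with the station (S'→S): u = (0.68936 + 0.672)/(1 + 0.68936×0.672) = 1.36136/1.46324992 = 0.93037.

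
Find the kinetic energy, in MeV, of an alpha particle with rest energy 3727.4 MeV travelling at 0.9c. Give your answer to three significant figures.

4820 MeV

β² = 0.81, so γ = 1/√0.19 = 2.2942.
Kinetic energy: K = (γ − 1)mc² = (2.2942 − 1) × 3727.4 MeV = 1.2942 × 3727.4 = 4820 MeV.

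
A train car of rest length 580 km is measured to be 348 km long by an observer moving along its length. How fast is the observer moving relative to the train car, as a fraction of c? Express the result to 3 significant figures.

0.800c

Length contraction gives γ = L₀/L = 580/348 = 1.6667.
β = √(1 − 1/γ²) = √0.640014 = 0.800.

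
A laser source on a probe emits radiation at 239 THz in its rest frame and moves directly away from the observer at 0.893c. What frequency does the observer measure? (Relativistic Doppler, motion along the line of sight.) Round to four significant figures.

56.82 THz

Relativistic Doppler (source moving away): f_obs = f_src · √((1−β)/(1+β)).
With β = 0.893: factor = √(0.107/1.893) = 0.23775.
f_obs = 239 × 0.23775 = 56.82 THz.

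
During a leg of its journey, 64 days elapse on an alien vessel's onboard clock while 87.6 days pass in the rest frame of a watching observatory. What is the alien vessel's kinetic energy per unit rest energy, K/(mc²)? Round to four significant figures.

0.3687

The time-dilation ratio gives γ = 87.6/64 = 1.36875.
Since K = (γ−1)mc², K/(mc²) = 1.36875 − 1 = 0.3687.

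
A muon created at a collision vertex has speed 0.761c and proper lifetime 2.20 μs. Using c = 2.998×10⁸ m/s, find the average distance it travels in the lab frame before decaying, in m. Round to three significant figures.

774 m

γ = 1/√(1 − β²) = 1/√(1 − 0.579121) = 1/√0.420879 = 1/0.648752 = 1.5414.
Lab-frame lifetime: Δt = γτ = 1.5414 × 2.20 μs = 3.3911 μs.
Distance: d = vΔt = 0.761 × 2.998×10⁸ m/s × 3.3911×10^-6 s = 774 m.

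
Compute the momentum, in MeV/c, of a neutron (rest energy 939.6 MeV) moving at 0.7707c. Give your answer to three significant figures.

1140 MeV/c

With β = 0.7707, γ = 1/√(1 − 0.7707²) = 1/√0.40602151 = 1.5694.
Momentum: p = γβ·mc = 1.5694 × 0.7707 × 939.6 MeV/c = 1140 MeV/c.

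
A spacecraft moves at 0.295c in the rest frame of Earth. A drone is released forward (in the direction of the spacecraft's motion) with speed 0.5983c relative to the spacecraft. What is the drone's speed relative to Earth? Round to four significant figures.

0.7593c

Relativistic velocity addition: u = (u' + v)/(1 + u'v/c²), with u' = 0.5983c and v = 0.295c.
Numerator: 0.5983 + 0.295 = 0.8933. Denominator: 1 + (0.5983)(0.295) = 1.1764985.
u = 0.8933/1.1764985 = 0.75929, so the speed is 0.7593c.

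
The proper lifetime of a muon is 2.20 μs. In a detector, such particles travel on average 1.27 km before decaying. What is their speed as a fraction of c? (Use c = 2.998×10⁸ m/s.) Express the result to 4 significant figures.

Let x = d/(cτ) = 1270 m / (2.998×10⁸ m/s × 2.200×10^-6 s) = 1.9255. Since d = βγcτ, x = βγ = β/√(1−β²).
Solving: β² = x²/(1+x²) = 3.70755/4.70755 = 0.787575, so β = 0.8875.

0.8875c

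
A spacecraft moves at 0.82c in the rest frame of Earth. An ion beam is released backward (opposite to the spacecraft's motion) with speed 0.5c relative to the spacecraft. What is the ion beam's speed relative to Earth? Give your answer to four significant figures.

Relativistic velocity addition: u = (u' + v)/(1 + u'v/c²), with u' = −0.5c and v = 0.82c.
Numerator: −0.5 + 0.82 = 0.32. Denominator: 1 + (−0.5)(0.82) = 0.59.
u = 0.32/0.59 = 0.54237, so the speed is 0.5424c.

0.5424c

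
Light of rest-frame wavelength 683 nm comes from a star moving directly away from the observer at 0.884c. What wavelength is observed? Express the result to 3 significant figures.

Relativistic Doppler for wavelength: λ_obs = λ_src · √((1+β)/(1−β)).
With β = 0.884: factor = √(1.884/0.116) = 4.0301.
λ_obs = 683 × 4.0301 = 2750 nm.

2750 nm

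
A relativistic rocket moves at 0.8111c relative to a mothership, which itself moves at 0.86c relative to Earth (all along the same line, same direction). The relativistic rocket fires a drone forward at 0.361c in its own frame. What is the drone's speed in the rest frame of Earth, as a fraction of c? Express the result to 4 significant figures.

0.9927c

First combine the drone and relativistic rocket (S''→S'): u₁ = (0.361 + 0.8111)/(1 + 0.361×0.8111) = 1.1721/1.2928071 = 0.90663.
Then combine with the mothership (S'→S): u = (0.90663 + 0.86)/(1 + 0.90663×0.86) = 1.76663/1.7797018 = 0.99266.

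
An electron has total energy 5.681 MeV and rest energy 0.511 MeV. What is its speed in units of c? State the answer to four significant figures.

γ = E/(mc²) = 5.681/0.511 = 11.117.
β = √(1 − 1/γ²) = √(1 − 0.00809142) = √0.99190858 = 0.9959.

0.9959c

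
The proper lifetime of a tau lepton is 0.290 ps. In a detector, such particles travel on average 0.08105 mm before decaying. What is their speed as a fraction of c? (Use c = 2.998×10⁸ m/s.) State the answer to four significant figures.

Lab distance = (lab lifetime)·v = γτ·βc, so βγ = d/(cτ) = 8.105×10^-5/(2.998×10⁸ × 2.900×10^-13) = 0.93223.
With βγ = 0.93223: γ² = 1 + (βγ)² = 1.869053, and β = (βγ)/γ = 0.93223/1.36713 = 0.6819.

0.6819c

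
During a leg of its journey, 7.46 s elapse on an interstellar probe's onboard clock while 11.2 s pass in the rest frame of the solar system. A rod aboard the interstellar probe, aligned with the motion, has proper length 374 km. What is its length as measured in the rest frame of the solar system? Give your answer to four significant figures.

γ = Δt/Δτ = 11.2/7.46 = 1.50134.
The rod contracts by the same γ: 374 km / 1.50134 = 249.1 km.

249.1 km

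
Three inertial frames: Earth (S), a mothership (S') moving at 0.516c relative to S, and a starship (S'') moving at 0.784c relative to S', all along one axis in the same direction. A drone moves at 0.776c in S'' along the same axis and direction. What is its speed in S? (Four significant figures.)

0.9903c

Compose velocities in two stages. Stage 1 (into S'): u₁ = (0.776+0.784)/(1+0.776×0.784) = 0.96992.
Stage 2 (into S): u = (0.96992+0.516)/(1+0.96992×0.516) = 0.9903, so the speed is 0.9903c.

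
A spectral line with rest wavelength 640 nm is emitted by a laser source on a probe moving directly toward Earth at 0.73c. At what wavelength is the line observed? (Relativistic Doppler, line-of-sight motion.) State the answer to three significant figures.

Relativistic Doppler for wavelength: λ_obs = λ_src · √((1−β)/(1+β)).
With β = 0.73: factor = √(0.27/1.73) = 0.39506.
λ_obs = 640 × 0.39506 = 253 nm.

253 nm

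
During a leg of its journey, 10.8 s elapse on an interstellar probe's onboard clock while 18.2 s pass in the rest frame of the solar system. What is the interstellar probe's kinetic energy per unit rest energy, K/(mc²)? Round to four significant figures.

From Δt = γΔτ: γ = 18.2/10.8 = 1.68519.
K/(mc²) = γ − 1 = 1.68519 − 1 = 0.6852.

0.6852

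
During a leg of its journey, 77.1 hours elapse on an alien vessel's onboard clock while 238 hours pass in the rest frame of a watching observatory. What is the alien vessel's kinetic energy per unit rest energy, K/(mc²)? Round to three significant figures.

γ = Δt/Δτ = 238/77.1 = 3.0869.
K/(mc²) = γ − 1 = 3.0869 − 1 = 2.09.

2.09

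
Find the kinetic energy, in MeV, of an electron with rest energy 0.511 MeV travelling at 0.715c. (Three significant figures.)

0.220 MeV

With β = 0.715, γ = 1/√(1 − 0.715²) = 1/√0.488775 = 1.43036.
Kinetic energy: K = (γ − 1)mc² = (1.43036 − 1) × 0.511 MeV = 0.43036 × 0.511 = 0.220 MeV.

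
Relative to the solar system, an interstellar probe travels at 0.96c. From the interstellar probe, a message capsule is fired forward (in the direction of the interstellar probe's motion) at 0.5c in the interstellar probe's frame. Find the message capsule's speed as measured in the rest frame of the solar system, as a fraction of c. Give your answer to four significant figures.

In units of c, u = (u' + v)/(1 + u'v) with u' = 0.5 and v = 0.96.
Numerator: 0.5 + 0.96 = 1.46. Denominator: 1 + (0.5)(0.96) = 1.48.
u = 1.46/1.48 = 0.98649, so the speed is 0.9865c.

0.9865c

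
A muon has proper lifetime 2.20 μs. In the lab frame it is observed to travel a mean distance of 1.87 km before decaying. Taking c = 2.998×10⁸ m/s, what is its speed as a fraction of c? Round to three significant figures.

Let x = d/(cτ) = 1870 m / (2.998×10⁸ m/s × 2.200×10^-6 s) = 2.8352. Since d = βγcτ, x = βγ = β/√(1−β²).
Solving: β² = x²/(1+x²) = 8.03836/9.03836 = 0.88936, so β = 0.943.

0.943c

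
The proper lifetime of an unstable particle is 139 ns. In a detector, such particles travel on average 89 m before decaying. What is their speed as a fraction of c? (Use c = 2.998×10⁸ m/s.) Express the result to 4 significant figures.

0.9056c

Lab distance = (lab lifetime)·v = γτ·βc, so βγ = d/(cτ) = 89.00/(2.998×10⁸ × 1.390×10^-7) = 2.1357.
With βγ = 2.1357: γ² = 1 + (βγ)² = 5.56121, and β = (βγ)/γ = 2.1357/2.35822 = 0.9056.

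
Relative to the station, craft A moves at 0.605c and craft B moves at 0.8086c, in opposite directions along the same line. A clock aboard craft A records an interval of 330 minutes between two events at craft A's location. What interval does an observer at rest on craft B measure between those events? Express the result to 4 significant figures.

Speed of craft A in craft B's frame: u = (v_A + v_B)/(1 + v_A v_B/c²) = (0.605 + 0.8086)/(1 + 0.605×0.8086) = 1.4136/1.489203 = 0.94923; |u| = 0.94923c.
At |u| = 0.94923c, γ = (1 − 0.901038)^(−1/2) = 3.1788.
Craft A's interval is proper; time dilation gives Δt_B = γΔτ = 3.1788 × 330 minutes = 1049 minutes.

1049 minutes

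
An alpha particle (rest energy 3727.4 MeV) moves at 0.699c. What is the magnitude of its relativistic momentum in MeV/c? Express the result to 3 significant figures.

3640 MeV/c

With β = 0.699, γ = 1/√(1 − 0.699²) = 1/√0.511399 = 1.3984.
Momentum: p = γβ·mc = 1.3984 × 0.699 × 3727.4 MeV/c = 3640 MeV/c.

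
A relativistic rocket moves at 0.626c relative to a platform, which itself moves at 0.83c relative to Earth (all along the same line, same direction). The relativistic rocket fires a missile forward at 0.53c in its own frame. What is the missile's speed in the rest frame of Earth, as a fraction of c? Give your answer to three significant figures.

Apply u = (u'+v)/(1+u'v) twice. Missile in the platform frame: (0.53+0.626)/(1+0.53·0.626) = 1.156/1.33178 = 0.86801c.
That velocity, transformed to the rest frame of Earth: (0.86801+0.83)/(1+0.86801·0.83) = 1.69801/1.7204483 = 0.98696c.

0.987c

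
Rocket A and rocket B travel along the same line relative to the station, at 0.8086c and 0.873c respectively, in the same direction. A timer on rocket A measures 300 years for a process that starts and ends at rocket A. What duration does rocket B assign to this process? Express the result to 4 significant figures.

307.5 years

Speed of rocket A in rocket B's frame: u = (v_A − v_B)/(1 − v_A v_B/c²) = (0.8086 − 0.873)/(1 − 0.8086×0.873) = −0.0644/0.2940922 = −0.21898; |u| = 0.21898c.
At |u| = 0.21898c, γ = (1 − 0.0479522)^(−1/2) = 1.0249.
Rocket A's interval is proper; time dilation gives Δt_B = γΔτ = 1.0249 × 300 years = 307.5 years.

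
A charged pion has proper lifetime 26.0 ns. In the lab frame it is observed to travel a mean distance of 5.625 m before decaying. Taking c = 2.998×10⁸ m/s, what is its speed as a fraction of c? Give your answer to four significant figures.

Lab distance = (lab lifetime)·v = γτ·βc, so βγ = d/(cτ) = 5.625/(2.998×10⁸ × 2.600×10^-8) = 0.72163.
With βγ = 0.72163: γ² = 1 + (βγ)² = 1.52075, and β = (βγ)/γ = 0.72163/1.23319 = 0.5852.

0.5852c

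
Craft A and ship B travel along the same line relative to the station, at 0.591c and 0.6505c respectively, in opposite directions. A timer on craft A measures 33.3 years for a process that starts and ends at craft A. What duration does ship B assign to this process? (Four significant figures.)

The velocity of craft A relative to ship B is (0.591 + 0.6505)c / (1 + 0.591×0.6505) = 0.89675c; relative speed 0.89675c.
At |u| = 0.89675c, γ = (1 − 0.804161)^(−1/2) = 2.2597.
The clock on craft A records proper time, so ship B measures Δt = γΔτ = 2.2597 × 33.3 = 75.25 years.

75.25 years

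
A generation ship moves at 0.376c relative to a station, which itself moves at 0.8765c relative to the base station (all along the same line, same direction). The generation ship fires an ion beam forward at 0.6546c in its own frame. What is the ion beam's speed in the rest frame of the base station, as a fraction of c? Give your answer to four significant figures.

First combine the ion beam and generation ship (S''→S'): u₁ = (0.6546 + 0.376)/(1 + 0.6546×0.376) = 1.0306/1.2461296 = 0.82704.
Then combine with the station (S'→S): u = (0.82704 + 0.8765)/(1 + 0.82704×0.8765) = 1.70354/1.72490056 = 0.98762.

0.9876c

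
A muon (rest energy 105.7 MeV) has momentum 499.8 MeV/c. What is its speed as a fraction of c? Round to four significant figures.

0.9784c

pc/(mc²) = 499.8/105.7 = 4.7285 = βγ = β/√(1−β²).
So β² = x²/(1 + x²) with x = 4.7285: x² = 22.3587, β² = 22.3587/23.3587 = 0.957189, β = 0.9784.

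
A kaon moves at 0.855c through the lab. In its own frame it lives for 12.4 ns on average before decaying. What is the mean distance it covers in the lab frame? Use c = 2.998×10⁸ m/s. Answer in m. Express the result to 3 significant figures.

Lorentz factor: γ = (1 − 0.731025)^(−1/2) = 1.9282.
Lab-frame lifetime: Δt = γτ = 1.9282 × 12.4 ns = 23.91 ns.
Distance: d = vΔt = 0.855 × 2.998×10⁸ m/s × 2.3910×10^-8 s = 6.13 m.

6.13 m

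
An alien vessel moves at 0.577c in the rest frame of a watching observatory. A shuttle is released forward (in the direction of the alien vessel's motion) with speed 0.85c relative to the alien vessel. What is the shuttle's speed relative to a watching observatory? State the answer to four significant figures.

0.9574c

In units of c, u = (u' + v)/(1 + u'v) with u' = 0.85 and v = 0.577.
Numerator: 0.85 + 0.577 = 1.427. Denominator: 1 + (0.85)(0.577) = 1.49045.
u = 1.427/1.49045 = 0.95743, so the speed is 0.9574c.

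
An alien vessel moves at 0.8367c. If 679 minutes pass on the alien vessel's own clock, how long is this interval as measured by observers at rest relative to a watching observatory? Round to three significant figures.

β² = 0.70006689, so γ = 1/√0.29993311 = 1.8259.
Time dilation: Δt = γ·Δτ = 1.8259 × 679 = 1240 minutes.

1240 minutes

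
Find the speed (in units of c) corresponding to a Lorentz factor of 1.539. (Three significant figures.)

β = √(1 − 1/γ²) = √(1 − 1/2.368521) = √0.577796 = 0.760.

0.760c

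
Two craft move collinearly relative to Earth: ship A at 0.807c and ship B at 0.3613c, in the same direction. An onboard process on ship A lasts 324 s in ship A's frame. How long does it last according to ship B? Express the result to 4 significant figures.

416.8 s

Speed of ship A in ship B's frame: u = (v_A − v_B)/(1 − v_A v_B/c²) = (0.807 − 0.3613)/(1 − 0.807×0.3613) = 0.4457/0.7084309 = 0.62914; |u| = 0.62914c.
At |u| = 0.62914c, γ = (1 − 0.395817)^(−1/2) = 1.2865.
Ship A's interval is proper; time dilation gives Δt_B = γΔτ = 1.2865 × 324 s = 416.8 s.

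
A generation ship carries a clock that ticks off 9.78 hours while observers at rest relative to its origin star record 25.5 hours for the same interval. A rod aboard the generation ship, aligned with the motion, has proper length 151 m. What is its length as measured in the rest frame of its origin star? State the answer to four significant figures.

57.91 m

The time-dilation ratio gives γ = 25.5/9.78 = 2.60736.
The rod contracts by the same γ: 151 m / 2.60736 = 57.91 m.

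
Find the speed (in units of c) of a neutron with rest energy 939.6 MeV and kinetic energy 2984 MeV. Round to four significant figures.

0.9709c

K = (γ−1)mc², so γ = 1 + 2984/939.6 = 4.1758.
Then v/c = √(1 − γ⁻²) = √(1 − 0.0573483) = √0.9426517 = 0.9709.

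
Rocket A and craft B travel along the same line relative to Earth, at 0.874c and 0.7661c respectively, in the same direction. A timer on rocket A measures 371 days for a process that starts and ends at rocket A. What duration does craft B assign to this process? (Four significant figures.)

The velocity of rocket A relative to craft B is (0.874 − 0.7661)c / (1 − 0.874×0.7661) = 0.32655c; relative speed 0.32655c.
At |u| = 0.32655c, γ = (1 − 0.106635)^(−1/2) = 1.058.
The clock on rocket A records proper time, so craft B measures Δt = γΔτ = 1.058 × 371 = 392.5 days.

392.5 days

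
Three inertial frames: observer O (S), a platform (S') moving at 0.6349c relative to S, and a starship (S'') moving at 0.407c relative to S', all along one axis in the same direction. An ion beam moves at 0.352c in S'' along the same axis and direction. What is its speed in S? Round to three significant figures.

0.914c

First combine the ion beam and starship (S''→S'): u₁ = (0.352 + 0.407)/(1 + 0.352×0.407) = 0.759/1.143264 = 0.66389.
Then combine with the platform (S'→S): u = (0.66389 + 0.6349)/(1 + 0.66389×0.6349) = 1.29879/1.421503761 = 0.91367.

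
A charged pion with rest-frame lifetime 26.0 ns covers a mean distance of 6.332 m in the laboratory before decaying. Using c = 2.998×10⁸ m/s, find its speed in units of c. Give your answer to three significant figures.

Lab distance = (lab lifetime)·v = γτ·βc, so βγ = d/(cτ) = 6.332/(2.998×10⁸ × 2.600×10^-8) = 0.81234.
With βγ = 0.81234: γ² = 1 + (βγ)² = 1.659896, and β = (βγ)/γ = 0.81234/1.28837 = 0.631.

0.631c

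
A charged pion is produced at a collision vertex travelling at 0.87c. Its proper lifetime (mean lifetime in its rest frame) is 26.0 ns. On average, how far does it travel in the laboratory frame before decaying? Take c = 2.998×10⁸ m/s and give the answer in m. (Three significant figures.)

13.8 m

γ = 1/√(1 − β²) = 1/√(1 − 0.7569) = 1/√0.2431 = 1/0.493052 = 2.0282.
Lab-frame lifetime: Δt = γτ = 2.0282 × 26.0 ns = 52.733 ns.
Distance: d = vΔt = 0.87 × 2.998×10⁸ m/s × 5.2733×10^-8 s = 13.8 m.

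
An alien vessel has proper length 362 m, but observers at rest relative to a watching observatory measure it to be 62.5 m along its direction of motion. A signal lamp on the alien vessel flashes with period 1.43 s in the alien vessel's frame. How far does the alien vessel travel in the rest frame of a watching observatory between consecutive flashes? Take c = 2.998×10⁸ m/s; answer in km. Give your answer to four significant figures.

2.446×10^6 km

Length contraction gives γ = L₀/L = 362/62.5 = 5.792.
β = √(1 − 1/γ²) = 0.98498. Lab-frame period = γτ = 5.792×1.43 s = 8.2826 s. Distance = βc × γτ = 0.98498 × 2.998×10⁸ m/s × 8.2826 s = 2.4458×10^9 m = 2.446×10^6 km.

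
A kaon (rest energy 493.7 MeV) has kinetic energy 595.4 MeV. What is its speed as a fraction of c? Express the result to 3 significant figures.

0.891c

γ = 1 + K/(mc²) = 1 + 595.4/493.7 = 2.206.
β = √(1 − 1/γ²) = √(1 − 0.205489) = √0.794511 = 0.891.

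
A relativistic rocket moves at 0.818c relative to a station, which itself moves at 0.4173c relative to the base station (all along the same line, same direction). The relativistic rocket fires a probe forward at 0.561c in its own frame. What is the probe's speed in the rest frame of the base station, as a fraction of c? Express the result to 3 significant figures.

Apply u = (u'+v)/(1+u'v) twice. Probe in the station frame: (0.561+0.818)/(1+0.561·0.818) = 1.379/1.458898 = 0.94523c.
That velocity, transformed to the rest frame of the base station: (0.94523+0.4173)/(1+0.94523·0.4173) = 1.36253/1.394444479 = 0.97711c.

0.977c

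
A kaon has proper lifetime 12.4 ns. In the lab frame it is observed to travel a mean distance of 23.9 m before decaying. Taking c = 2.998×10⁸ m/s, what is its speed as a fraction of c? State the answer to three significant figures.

Lab distance = (lab lifetime)·v = γτ·βc, so βγ = d/(cτ) = 23.90/(2.998×10⁸ × 1.240×10^-8) = 6.429.
With βγ = 6.429: γ² = 1 + (βγ)² = 42.332, and β = (βγ)/γ = 6.429/6.5063 = 0.988.

0.988c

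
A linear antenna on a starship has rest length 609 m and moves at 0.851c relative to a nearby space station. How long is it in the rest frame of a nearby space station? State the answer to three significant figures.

γ = 1/√(1 − β²) = 1/√(1 − 0.724201) = 1/√0.275799 = 1/0.525166 = 1.9042.
Length contraction: L = L₀/γ = 609/1.9042 = 320 m.

320 m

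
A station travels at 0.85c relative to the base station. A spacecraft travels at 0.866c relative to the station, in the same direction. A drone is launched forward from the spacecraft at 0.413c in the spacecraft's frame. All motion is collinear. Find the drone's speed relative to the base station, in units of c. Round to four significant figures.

Compose velocities in two stages. Stage 1 (into S'): u₁ = (0.413+0.866)/(1+0.413×0.866) = 0.94206.
Stage 2 (into S): u = (0.94206+0.85)/(1+0.94206×0.85) = 0.99517, so the speed is 0.9952c.

0.9952c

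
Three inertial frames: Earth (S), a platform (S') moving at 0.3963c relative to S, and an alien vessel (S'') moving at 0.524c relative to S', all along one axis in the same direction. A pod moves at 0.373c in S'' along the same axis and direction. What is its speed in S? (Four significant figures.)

Apply u = (u'+v)/(1+u'v) twice. Pod in the platform frame: (0.373+0.524)/(1+0.373·0.524) = 0.897/1.195452 = 0.75034c.
That velocity, transformed to the rest frame of Earth: (0.75034+0.3963)/(1+0.75034·0.3963) = 1.14664/1.297359742 = 0.88383c.

0.8838c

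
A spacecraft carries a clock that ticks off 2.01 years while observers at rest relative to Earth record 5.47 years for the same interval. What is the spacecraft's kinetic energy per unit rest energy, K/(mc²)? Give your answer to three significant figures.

1.72

From Δt = γΔτ: γ = 5.47/2.01 = 2.72139.
Since K = (γ−1)mc², K/(mc²) = 2.72139 − 1 = 1.72.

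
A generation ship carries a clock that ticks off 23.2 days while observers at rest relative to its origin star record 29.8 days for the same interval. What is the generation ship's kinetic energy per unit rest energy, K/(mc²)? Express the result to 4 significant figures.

From Δt = γΔτ: γ = 29.8/23.2 = 1.28448.
Since K = (γ−1)mc², K/(mc²) = 1.28448 − 1 = 0.2845.

0.2845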